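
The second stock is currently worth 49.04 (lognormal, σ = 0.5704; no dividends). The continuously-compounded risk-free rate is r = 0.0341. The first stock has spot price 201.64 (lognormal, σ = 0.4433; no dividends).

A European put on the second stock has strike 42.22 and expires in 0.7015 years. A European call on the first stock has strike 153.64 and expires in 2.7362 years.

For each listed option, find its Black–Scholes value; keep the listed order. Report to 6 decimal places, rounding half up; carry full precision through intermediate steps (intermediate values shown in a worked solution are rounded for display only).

[the second stock put K=42.22]
σ√T = 0.5704·√0.7015 = 0.477742
d₁ = (ln(S/K) + (r+σ²/2)T) / (σ√T) = (ln(49.04/42.22) + (0.0341+0.5704²/2)·0.7015) / 0.477742 = (0.149742 + 0.138040) / 0.477742 = 0.602380
d₂ = d₁ − σ√T = 0.602380 − 0.477742 = 0.124638
e^{−rT} = 0.976363
N(−d₁) = 0.273461,  N(−d₂) = 0.450405
price = K·e^{−rT}·N(−d₂) − S·N(−d₁) = 18.566615 − 13.410512 = 5.156103
[the first stock call K=153.64]
σ√T = 0.4433·√2.7362 = 0.733283
d₁ = (ln(S/K) + (r+σ²/2)T) / (σ√T) = (ln(201.64/153.64) + (0.0341+0.4433²/2)·2.7362) / 0.733283 = (0.271872 + 0.362156) / 0.733283 = 0.864643
d₂ = d₁ − σ√T = 0.864643 − 0.733283 = 0.131360
e^{−rT} = 0.910916
N(d₁) = 0.806383,  N(d₂) = 0.552255
price = S·N(d₁) − K·e^{−rT}·N(d₂) = 162.598999 − 77.289799 = 85.309200

price(the second stock put K=42.22) = 5.156103
price(the first stock call K=153.64) = 85.309200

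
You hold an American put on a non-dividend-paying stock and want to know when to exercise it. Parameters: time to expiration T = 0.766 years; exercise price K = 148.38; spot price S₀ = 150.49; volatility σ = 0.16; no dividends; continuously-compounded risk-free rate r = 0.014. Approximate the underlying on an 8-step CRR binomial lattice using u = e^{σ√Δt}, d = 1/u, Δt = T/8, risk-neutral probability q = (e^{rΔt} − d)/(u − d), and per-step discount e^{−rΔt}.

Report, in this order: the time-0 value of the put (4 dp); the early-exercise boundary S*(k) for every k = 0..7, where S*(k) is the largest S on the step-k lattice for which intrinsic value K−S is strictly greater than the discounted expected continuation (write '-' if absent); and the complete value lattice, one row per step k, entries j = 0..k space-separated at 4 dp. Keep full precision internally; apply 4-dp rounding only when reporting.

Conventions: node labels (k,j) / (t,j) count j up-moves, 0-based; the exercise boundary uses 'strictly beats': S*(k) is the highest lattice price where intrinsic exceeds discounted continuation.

params: Δt=0.09575 u=1.05076 d=0.95170 q=0.50117 e^(-rΔt)=0.99866
t_8 payoffs: 47.1070 36.5657 24.9273 12.0774 0.0000 0.0000 0.0000 0.0000 0.0000
t_7: node(7,0) S=106.4132 payoff=41.9668 vs cont=41.7680 → 41.9668 [stop]  node(7,1) S=117.4895 payoff=30.8905 vs cont=30.6918 → 30.8905 [stop]  node(7,2) S=129.7186 payoff=18.6614 vs cont=18.4626 → 18.6614 [stop]  node(7,3) S=143.2207 payoff=5.1593 vs cont=6.0165 → 6.0165 [wait]  node(7,4) S=158.1282 payoff=0.0000 vs cont=0.0000 → 0.0000 [wait]  node(7,5) S=174.5874 payoff=0.0000 vs cont=0.0000 → 0.0000 [wait]  node(7,6) S=192.7598 payoff=0.0000 vs cont=0.0000 → 0.0000 [wait]  node(7,7) S=212.8236 payoff=0.0000 vs cont=0.0000 → 0.0000 [wait]  ⇒ S*(7)=129.7186
t_6: node(6,0) S=111.8143 payoff=36.5657 vs cont=36.3670 → 36.5657 [stop]  node(6,1) S=123.4527 payoff=24.9273 vs cont=24.7285 → 24.9273 [stop]  node(6,2) S=136.3026 payoff=12.0774 vs cont=12.3077 → 12.3077 [wait]  node(6,3) S=150.4900 payoff=0.0000 vs cont=2.9972 → 2.9972 [wait]  node(6,4) S=166.1541 payoff=0.0000 vs cont=0.0000 → 0.0000 [wait]  node(6,5) S=183.4487 payoff=0.0000 vs cont=0.0000 → 0.0000 [wait]  node(6,6) S=202.5434 payoff=0.0000 vs cont=0.0000 → 0.0000 [wait]  ⇒ S*(6)=123.4527
t_5: node(5,0) S=117.4895 payoff=30.8905 vs cont=30.6918 → 30.8905 [stop]  node(5,1) S=129.7186 payoff=18.6614 vs cont=18.5778 → 18.6614 [stop]  node(5,2) S=143.2207 payoff=5.1593 vs cont=7.6314 → 7.6314 [wait]  node(5,3) S=158.1282 payoff=0.0000 vs cont=1.4931 → 1.4931 [wait]  node(5,4) S=174.5874 payoff=0.0000 vs cont=0.0000 → 0.0000 [wait]  node(5,5) S=192.7598 payoff=0.0000 vs cont=0.0000 → 0.0000 [wait]  ⇒ S*(5)=129.7186
t_4: node(4,0) S=123.4527 payoff=24.9273 vs cont=24.7285 → 24.9273 [stop]  node(4,1) S=136.3026 payoff=12.0774 vs cont=13.1159 → 13.1159 [wait]  node(4,2) S=150.4900 payoff=0.0000 vs cont=4.5490 → 4.5490 [wait]  node(4,3) S=166.1541 payoff=0.0000 vs cont=0.7438 → 0.7438 [wait]  node(4,4) S=183.4487 payoff=0.0000 vs cont=0.0000 → 0.0000 [wait]  ⇒ S*(4)=123.4527
t_3: node(3,0) S=129.7186 payoff=18.6614 vs cont=18.9823 → 18.9823 [wait]  node(3,1) S=143.2207 payoff=5.1593 vs cont=8.8106 → 8.8106 [wait]  node(3,2) S=158.1282 payoff=0.0000 vs cont=2.6384 → 2.6384 [wait]  node(3,3) S=174.5874 payoff=0.0000 vs cont=0.3705 → 0.3705 [wait]  ⇒ S*(3)=-
t_2: node(2,0) S=136.3026 payoff=12.0774 vs cont=13.8660 → 13.8660 [wait]  node(2,1) S=150.4900 payoff=0.0000 vs cont=5.7097 → 5.7097 [wait]  node(2,2) S=166.1541 payoff=0.0000 vs cont=1.4998 → 1.4998 [wait]  ⇒ S*(2)=-
t_1: node(1,0) S=143.2207 payoff=5.1593 vs cont=9.7652 → 9.7652 [wait]  node(1,1) S=158.1282 payoff=0.0000 vs cont=3.5950 → 3.5950 [wait]  ⇒ S*(1)=-
t_0: node(0,0) S=150.4900 payoff=0.0000 vs cont=6.6640 → 6.6640 [wait]  ⇒ S*(0)=-

price = 6.6640
boundary = - - - - 123.4527 129.7186 123.4527 129.7186
tree:
6.6640
9.7652 3.5950
13.8660 5.7097 1.4998
18.9823 8.8106 2.6384 0.3705
24.9273 13.1159 4.5490 0.7438 0.0000
30.8905 18.6614 7.6314 1.4931 0.0000 0.0000
36.5657 24.9273 12.3077 2.9972 0.0000 0.0000 0.0000
41.9668 30.8905 18.6614 6.0165 0.0000 0.0000 0.0000 0.0000
47.1070 36.5657 24.9273 12.0774 0.0000 0.0000 0.0000 0.0000 0.0000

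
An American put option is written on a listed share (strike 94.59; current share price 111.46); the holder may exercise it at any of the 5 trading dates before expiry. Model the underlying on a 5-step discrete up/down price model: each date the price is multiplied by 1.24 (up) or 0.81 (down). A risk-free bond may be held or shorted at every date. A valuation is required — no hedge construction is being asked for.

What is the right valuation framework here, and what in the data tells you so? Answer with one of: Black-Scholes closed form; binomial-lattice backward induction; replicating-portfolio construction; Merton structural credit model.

Key observation: an American put (K = 94.59, S₀ = 111.46) on a 5-date tree has no closed form — the optimal stopping decision is embedded and must be resolved recursively from expiry.

framework: binomial-lattice backward induction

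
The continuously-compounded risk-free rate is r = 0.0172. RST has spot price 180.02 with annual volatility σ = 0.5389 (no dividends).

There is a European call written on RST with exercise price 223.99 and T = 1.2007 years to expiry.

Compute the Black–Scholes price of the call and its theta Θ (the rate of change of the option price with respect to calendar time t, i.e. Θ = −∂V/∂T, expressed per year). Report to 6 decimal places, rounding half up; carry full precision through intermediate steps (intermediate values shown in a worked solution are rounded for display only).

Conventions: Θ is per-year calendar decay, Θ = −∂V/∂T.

price = 29.173626
Θ = -18.643199

σ√T = 0.5389·√1.2007 = 0.590508
d₁ = (ln(S/K) + (r+σ²/2)T) / (σ√T) = (ln(180.02/223.99) + (0.0172+0.5389²/2)·1.2007) / 0.590508 = (-0.218533 + 0.195002) / 0.590508 = -0.039850
d₂ = d₁ − σ√T = -0.039850 − 0.590508 = -0.630358
e^{−rT} = 0.979560
N(d₁) = 0.484106,  N(d₂) = 0.264230
Call price V = S·N(d₁) − K·e^{−rT}·N(d₂) = 87.148812 − 57.975186 = 29.173626
φ(d₁) = (1/√(2π))·e^{−d₁²/2} = 0.398626
Θ = −S·φ(d₁)·σ/(2√T) − r·K·e^{−rT}·N(d₂) = −17.646026 − 0.997173 = -18.643199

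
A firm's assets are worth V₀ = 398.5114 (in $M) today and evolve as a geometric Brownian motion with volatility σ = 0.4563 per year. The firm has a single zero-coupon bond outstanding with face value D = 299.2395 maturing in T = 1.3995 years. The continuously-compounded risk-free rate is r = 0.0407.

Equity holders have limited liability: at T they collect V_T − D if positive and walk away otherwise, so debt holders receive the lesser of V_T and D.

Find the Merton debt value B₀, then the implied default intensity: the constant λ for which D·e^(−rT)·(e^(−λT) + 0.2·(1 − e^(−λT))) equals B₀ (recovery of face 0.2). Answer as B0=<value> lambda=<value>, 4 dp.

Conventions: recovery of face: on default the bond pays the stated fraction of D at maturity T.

B0=254.4421 lambda=0.0953

Work the structural quantities from V₀ = 398.5114 against face 299.2395:
d₁ = [ln(V₀/D) + (r + σ²/2)T] / (σ√T)
   = [ln(398.5114/299.2395) + (0.0407 + 0.5·0.4563²)·1.3995] / (0.4563·√1.3995)
   = [0.286492 + 0.202654] / 0.539805 = 0.906154
d₂ = d₁ − σ√T = 0.906154 − 0.539805 = 0.366349
N(d₁) = 0.817573,  N(d₂) = 0.642947,  e^(−rT) = 0.944632
E₀ = V₀·N(d₁) − D·e^(−rT)·N(d₂)
   = 398.5114·0.817573 − 299.2395·0.944632·0.642947 = 144.069266
B₀ = V₀ − E₀ = 398.5114 − 144.069266 = 254.442134
e^(−λT) = (B₀·e^(rT)/D − 0.2)/(1 − 0.2) = (254.4421·1.058613/299.2395 − 0.2)/0.8 = 0.87516788
λ = −ln(0.87516788)/1.3995 = 0.095277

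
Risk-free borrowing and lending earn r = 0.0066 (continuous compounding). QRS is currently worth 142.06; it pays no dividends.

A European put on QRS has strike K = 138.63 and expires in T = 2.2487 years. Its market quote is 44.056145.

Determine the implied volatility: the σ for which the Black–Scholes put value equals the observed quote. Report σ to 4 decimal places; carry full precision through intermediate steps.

sigma = 0.5785

At σ = 0.5785 the Black–Scholes value reproduces the quote:
σ√T = 0.5785·√2.2487 = 0.867499
d₁ = (ln(S/K) + (r+σ²/2)T) / (σ√T) = (ln(142.06/138.63) + (0.0066+0.5785²/2)·2.2487) / 0.867499 = (0.024441 + 0.391119) / 0.867499 = 0.479032
d₂ = d₁ − σ√T = 0.479032 − 0.867499 = -0.388467
e^{−rT} = 0.985268
N(−d₁) = 0.315958,  N(−d₂) = 0.651165
V = K·e^{−rT}·N(−d₂) − S·N(−d₁) = 88.941129 − 44.884984 = 44.056145 (equal to the quote); since ∂V/∂σ > 0 for all σ, the implied volatility is unique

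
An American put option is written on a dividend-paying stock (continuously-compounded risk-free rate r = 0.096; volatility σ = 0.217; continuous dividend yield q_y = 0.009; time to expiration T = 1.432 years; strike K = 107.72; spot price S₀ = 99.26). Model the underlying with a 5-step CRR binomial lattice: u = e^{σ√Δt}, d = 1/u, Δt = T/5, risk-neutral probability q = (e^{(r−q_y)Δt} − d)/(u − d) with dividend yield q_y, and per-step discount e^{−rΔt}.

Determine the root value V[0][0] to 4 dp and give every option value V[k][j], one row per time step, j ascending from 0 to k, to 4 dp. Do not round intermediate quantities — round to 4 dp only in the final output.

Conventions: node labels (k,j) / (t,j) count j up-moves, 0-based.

price = 10.6413
tree:
10.6413
19.3430 4.8361
29.0327 9.8667 1.4166
37.6601 19.3430 3.4619 0.0000
45.3415 29.0327 8.4600 0.0000 0.0000
52.1807 37.6601 19.3430 0.0000 0.0000 0.0000

Δt=0.28640  u=1.12314  d=0.89036  q=0.57938  discount=0.97288
step 5 (expiry): payoffs max(K−S,0) = 52.1807 37.6601 19.3430 0.0000 0.0000 0.0000
k=4: (k=4,j=0): S=62.3785, K−S=45.3415, hold=42.5807 ⇒ V=45.3415 exercise | (k=4,j=1): S=78.6873, K−S=29.0327, hold=26.3139 ⇒ V=29.0327 exercise | (k=4,j=2): S=99.2600, K−S=8.4600, hold=7.9153 ⇒ V=8.4600 exercise | (k=4,j=3): S=125.2114, K−S=0.0000, hold=0.0000 ⇒ V=0.0000 continue | (k=4,j=4): S=157.9478, K−S=0.0000, hold=0.0000 ⇒ V=0.0000 continue
k=3: (k=3,j=0): S=70.0599, K−S=37.6601, hold=34.9191 ⇒ V=37.6601 exercise | (k=3,j=1): S=88.3770, K−S=19.3430, hold=16.6491 ⇒ V=19.3430 exercise | (k=3,j=2): S=111.4831, K−S=0.0000, hold=3.4619 ⇒ V=3.4619 continue | (k=3,j=3): S=140.6303, K−S=0.0000, hold=0.0000 ⇒ V=0.0000 continue
k=2: (k=2,j=0): S=78.6873, K−S=29.0327, hold=26.3139 ⇒ V=29.0327 exercise | (k=2,j=1): S=99.2600, K−S=8.4600, hold=9.8667 ⇒ V=9.8667 continue | (k=2,j=2): S=125.2114, K−S=0.0000, hold=1.4166 ⇒ V=1.4166 continue
k=1: (k=1,j=0): S=88.3770, K−S=19.3430, hold=17.4420 ⇒ V=19.3430 exercise | (k=1,j=1): S=111.4831, K−S=0.0000, hold=4.8361 ⇒ V=4.8361 continue
k=0: (k=0,j=0): S=99.2600, K−S=8.4600, hold=10.6413 ⇒ V=10.6413 continue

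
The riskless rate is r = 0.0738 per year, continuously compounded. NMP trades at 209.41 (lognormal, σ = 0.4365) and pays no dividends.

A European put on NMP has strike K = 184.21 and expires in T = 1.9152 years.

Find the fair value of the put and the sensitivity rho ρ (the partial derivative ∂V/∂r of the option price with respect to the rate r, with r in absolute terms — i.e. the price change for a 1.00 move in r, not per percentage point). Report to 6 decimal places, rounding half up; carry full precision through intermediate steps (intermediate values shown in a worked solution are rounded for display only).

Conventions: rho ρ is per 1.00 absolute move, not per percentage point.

σ√T = 0.4365·√1.9152 = 0.604076
d₁ = (ln(S/K) + (r+σ²/2)T) / (σ√T) = (ln(209.41/184.21) + (0.0738+0.4365²/2)·1.9152) / 0.604076 = (0.128218 + 0.323795) / 0.604076 = 0.748272
d₂ = d₁ − σ√T = 0.748272 − 0.604076 = 0.144197
e^{−rT} = 0.868193
N(−d₁) = 0.227148,  N(−d₂) = 0.442673
Put price V = K·e^{−rT}·N(−d₂) − S·N(−d₁) = 70.796513 − 47.567053 = 23.229460
ρ = −K·T·e^{−rT}·N(−d₂) = -135.589482

price = 23.229460
ρ = -135.589482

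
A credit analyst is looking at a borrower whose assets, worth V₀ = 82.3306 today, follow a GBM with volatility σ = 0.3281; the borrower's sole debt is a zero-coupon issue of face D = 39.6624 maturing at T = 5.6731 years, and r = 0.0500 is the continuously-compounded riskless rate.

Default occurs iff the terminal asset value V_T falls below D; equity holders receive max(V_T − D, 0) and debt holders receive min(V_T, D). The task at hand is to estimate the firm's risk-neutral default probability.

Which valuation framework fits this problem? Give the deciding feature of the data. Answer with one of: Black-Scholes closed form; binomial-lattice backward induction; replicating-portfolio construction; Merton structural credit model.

Key observation: with the firm-asset dynamics (V₀ = 82.3306) and a single zero-coupon liability of face 39.6624 given, debt value, spread, and default probability all derive from the option view of the balance sheet.

framework: Merton structural credit model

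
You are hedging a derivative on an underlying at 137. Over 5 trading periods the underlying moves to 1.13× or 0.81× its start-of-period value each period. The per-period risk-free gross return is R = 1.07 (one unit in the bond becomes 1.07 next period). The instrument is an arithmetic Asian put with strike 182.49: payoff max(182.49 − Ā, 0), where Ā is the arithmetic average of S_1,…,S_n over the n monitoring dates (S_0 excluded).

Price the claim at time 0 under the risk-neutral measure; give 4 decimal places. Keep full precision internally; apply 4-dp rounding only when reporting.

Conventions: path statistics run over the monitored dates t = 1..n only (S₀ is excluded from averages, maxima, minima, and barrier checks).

Under the martingale measure an up-move has probability p* = 0.8125; value the claim as the probability-weighted average of per-path payoffs, discounted 5 periods at R = 1.07.
Enumerate all 2^5 = 32 price paths (U = up ×1.13, D = down ×0.81); each path with k up-moves has probability p*^k·(1−p*)^(5−k).
DDDDD: Ā=76.0812, payoff=106.4088, prob=0.000232
UDDDD: Ā=106.1380, payoff=76.3520, prob=0.001004
DUDDD: Ā=97.3700, payoff=85.1200, prob=0.001004
UUDDD: Ā=135.8371, payoff=46.6529, prob=0.004352
DDUDD: Ā=90.2679, payoff=92.2221, prob=0.001004
UDUDD: Ā=125.9293, payoff=56.5607, prob=0.004352
DUUDD: Ā=117.1613, payoff=65.3287, prob=0.004352
UUUDD: Ā=163.4473, payoff=19.0427, prob=0.018857
DDDUD: Ā=84.5152, payoff=97.9748, prob=0.001004
UDDUD: Ā=117.9040, payoff=64.5860, prob=0.004352
DUDUD: Ā=109.1360, payoff=73.3540, prob=0.004352
UUDUD: Ā=152.2514, payoff=30.2386, prob=0.018857
DDUUD: Ā=102.0339, payoff=80.4561, prob=0.004352
UDUUD: Ā=142.3436, payoff=40.1464, prob=0.018857
DUUUD: Ā=133.5756, payoff=48.9144, prob=0.018857
UUUUD: Ā=186.3461, payoff=0.0000, prob=0.081714
DDDDU: Ā=79.8556, payoff=102.6344, prob=0.001004
UDDDU: Ā=111.4034, payoff=71.0866, prob=0.004352
DUDDU: Ā=102.6354, payoff=79.8546, prob=0.004352
UUDDU: Ā=143.1828, payoff=39.3072, prob=0.018857
DDUDU: Ā=95.5333, payoff=86.9567, prob=0.004352
UDUDU: Ā=133.2749, payoff=49.2151, prob=0.018857
DUUDU: Ā=124.5069, payoff=57.9831, prob=0.018857
UUUDU: Ā=173.6948, payoff=8.7952, prob=0.081714
DDDUU: Ā=89.7807, payoff=92.7093, prob=0.004352
UDDUU: Ā=125.2496, payoff=57.2404, prob=0.018857
DUDUU: Ā=116.4816, payoff=66.0084, prob=0.018857
UUDUU: Ā=162.4990, payoff=19.9910, prob=0.081714
DDUUU: Ā=109.3795, payoff=73.1105, prob=0.018857
UDUUU: Ā=152.5911, payoff=29.8989, prob=0.081714
DUUUU: Ā=143.8231, payoff=38.6669, prob=0.081714
UUUUU: Ā=200.6421, payoff=0.0000, prob=0.354093
Price = Σ prob·payoff / R^5 = 20.632471 / 1.402552 = 14.7107

price = 14.7107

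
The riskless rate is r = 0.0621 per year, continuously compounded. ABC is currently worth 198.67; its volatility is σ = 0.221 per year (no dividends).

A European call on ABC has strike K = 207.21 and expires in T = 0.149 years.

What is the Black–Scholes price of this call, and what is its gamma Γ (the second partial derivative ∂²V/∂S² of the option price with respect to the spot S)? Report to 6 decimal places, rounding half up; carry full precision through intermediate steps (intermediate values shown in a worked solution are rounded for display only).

price = 4.058732
Γ = 0.022200

σ√T = 0.221·√0.149 = 0.085307
d₁ = (ln(S/K) + (r+σ²/2)T) / (σ√T) = (ln(198.67/207.21) + (0.0621+0.221²/2)·0.149) / 0.085307 = (-0.042088 + 0.012892) / 0.085307 = -0.342246
d₂ = d₁ − σ√T = -0.342246 − 0.085307 = -0.427554
e^{−rT} = 0.990790
N(d₁) = 0.366083,  N(d₂) = 0.334488
Call price V = S·N(d₁) − K·e^{−rT}·N(d₂) = 72.729659 − 68.670927 = 4.058732
φ(d₁) = (1/√(2π))·e^{−d₁²/2} = 0.376249
Γ = φ(d₁) / (S·σ·√T) = 0.022200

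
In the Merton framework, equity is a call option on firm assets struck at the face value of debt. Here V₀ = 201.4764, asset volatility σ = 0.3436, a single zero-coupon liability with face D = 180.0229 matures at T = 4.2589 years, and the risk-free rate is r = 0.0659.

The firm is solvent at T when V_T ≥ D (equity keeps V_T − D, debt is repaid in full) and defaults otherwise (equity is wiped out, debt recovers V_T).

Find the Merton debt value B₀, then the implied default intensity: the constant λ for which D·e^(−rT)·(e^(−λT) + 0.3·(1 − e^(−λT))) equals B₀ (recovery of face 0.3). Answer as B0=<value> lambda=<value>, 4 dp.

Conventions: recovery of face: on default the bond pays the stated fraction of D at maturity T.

B0=115.3594 lambda=0.0573

Equity is a call on the firm's assets struck at D = 180.0229:
d₁ = [ln(V₀/D) + (r + σ²/2)T] / (σ√T)
   = [ln(201.4764/180.0229) + (0.0659 + 0.5·0.3436²)·4.2589] / (0.3436·√4.2589)
   = [0.112588 + 0.532066] / 0.709091 = 0.909128
d₂ = d₁ − σ√T = 0.909128 − 0.709091 = 0.200038
N(d₁) = 0.818359,  N(d₂) = 0.579274,  e^(−rT) = 0.755284
E₀ = V₀·N(d₁) − D·e^(−rT)·N(d₂)
   = 201.4764·0.818359 − 180.0229·0.755284·0.579274 = 86.116973
B₀ = V₀ − E₀ = 201.4764 − 86.116973 = 115.359427
e^(−λT) = (B₀·e^(rT)/D − 0.3)/(1 − 0.3) = (115.3594·1.324005/180.0229 − 0.3)/0.7 = 0.78346854
λ = −ln(0.78346854)/4.2589 = 0.057298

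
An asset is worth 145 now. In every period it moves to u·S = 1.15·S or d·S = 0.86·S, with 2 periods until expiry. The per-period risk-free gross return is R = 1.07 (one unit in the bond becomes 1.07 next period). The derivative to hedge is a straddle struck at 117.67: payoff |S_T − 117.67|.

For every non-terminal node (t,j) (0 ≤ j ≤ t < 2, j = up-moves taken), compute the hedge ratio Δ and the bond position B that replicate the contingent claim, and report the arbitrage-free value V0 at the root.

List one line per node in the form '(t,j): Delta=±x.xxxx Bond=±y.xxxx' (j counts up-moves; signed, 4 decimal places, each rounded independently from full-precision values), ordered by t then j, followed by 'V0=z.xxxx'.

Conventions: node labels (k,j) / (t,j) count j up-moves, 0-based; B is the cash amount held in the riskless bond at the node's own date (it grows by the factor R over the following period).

Arbitrage-free pricing uses the up-move probability p* = (R−d)/(u−d) = 0.7241, discounting each step at R = 1.07.
At maturity the claim pays: V(2,0)=10.4280, V(2,1)=25.7350, V(2,2)=74.0925
Node (1,0) S=124.7000: V=(p*·25.7350+(1−p*)·10.4280)/1.07=20.1050; Δ=(25.7350−10.4280)/(143.4050−107.2420)=0.4233; B=V−Δ·S=-32.6777
Node (1,1) S=166.7500: V=(p*·74.0925+(1−p*)·25.7350)/1.07=56.7780; Δ=(74.0925−25.7350)/(191.7625−143.4050)=1.0000; B=V−Δ·S=-109.9720
Node (0,0) S=145.0000: V=(p*·56.7780+(1−p*)·20.1050)/1.07=43.6087; Δ=(56.7780−20.1050)/(166.7500−124.7000)=0.8721; B=V−Δ·S=-82.8499
Check: Δ(0,0)·S0 + B(0,0) = 43.6087 = V0.

(0,0): Delta=0.8721 Bond=-82.8499
(1,0): Delta=0.4233 Bond=-32.6777
(1,1): Delta=1.0000 Bond=-109.9720
V0=43.6087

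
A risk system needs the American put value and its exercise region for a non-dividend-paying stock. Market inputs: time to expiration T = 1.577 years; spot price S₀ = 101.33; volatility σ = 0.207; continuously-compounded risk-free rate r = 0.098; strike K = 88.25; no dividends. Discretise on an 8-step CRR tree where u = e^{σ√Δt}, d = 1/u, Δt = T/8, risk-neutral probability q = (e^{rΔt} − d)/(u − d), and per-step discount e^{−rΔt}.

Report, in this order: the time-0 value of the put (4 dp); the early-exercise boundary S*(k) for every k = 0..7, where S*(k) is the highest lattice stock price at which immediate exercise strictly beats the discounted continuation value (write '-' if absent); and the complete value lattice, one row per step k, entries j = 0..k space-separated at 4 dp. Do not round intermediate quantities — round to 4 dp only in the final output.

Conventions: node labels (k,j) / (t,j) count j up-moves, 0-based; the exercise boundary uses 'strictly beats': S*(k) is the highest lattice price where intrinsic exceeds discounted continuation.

Δt=0.19712, u=1.09626, d=0.91219, q=0.58301, disc=e^(-rΔt)=0.98087
k=8 terminal: V=max(K-S,0) → 39.6735 29.8714 18.0912 3.9340 0.0000 0.0000 0.0000 0.0000 0.0000
k=7: j=0 S=53.2525 intr=34.9975 cont=33.3090 V=34.9975[EX]; j=1 S=63.9982 intr=24.2518 cont=22.5633 V=24.2518[EX]; j=2 S=76.9123 intr=11.3377 cont=9.6492 V=11.3377[EX]; j=3 S=92.4324 intr=0.0000 cont=1.6090 V=1.6090[hold]; j=4 S=111.0841 intr=0.0000 cont=0.0000 V=0.0000[hold]; j=5 S=133.4996 intr=0.0000 cont=0.0000 V=0.0000[hold]; j=6 S=160.4383 intr=0.0000 cont=0.0000 V=0.0000[hold]; j=7 S=192.8130 intr=0.0000 cont=0.0000 V=0.0000[hold]  S*(7)=76.9123
k=6: j=0 S=58.3786 intr=29.8714 cont=28.1829 V=29.8714[EX]; j=1 S=70.1588 intr=18.0912 cont=16.4028 V=18.0912[EX]; j=2 S=84.3160 intr=3.9340 cont=5.5574 V=5.5574[hold]; j=3 S=101.3300 intr=0.0000 cont=0.6581 V=0.6581[hold]; j=4 S=121.7772 intr=0.0000 cont=0.0000 V=0.0000[hold]; j=5 S=146.3505 intr=0.0000 cont=0.0000 V=0.0000[hold]; j=6 S=175.8823 intr=0.0000 cont=0.0000 V=0.0000[hold]  S*(6)=70.1588
k=5: j=0 S=63.9982 intr=24.2518 cont=22.5633 V=24.2518[EX]; j=1 S=76.9123 intr=11.3377 cont=10.5775 V=11.3377[EX]; j=2 S=92.4324 intr=0.0000 cont=2.6494 V=2.6494[hold]; j=3 S=111.0841 intr=0.0000 cont=0.2692 V=0.2692[hold]; j=4 S=133.4996 intr=0.0000 cont=0.0000 V=0.0000[hold]; j=5 S=160.4383 intr=0.0000 cont=0.0000 V=0.0000[hold]  S*(5)=76.9123
k=4: j=0 S=70.1588 intr=18.0912 cont=16.4028 V=18.0912[EX]; j=1 S=84.3160 intr=3.9340 cont=6.1523 V=6.1523[hold]; j=2 S=101.3300 intr=0.0000 cont=1.2376 V=1.2376[hold]; j=3 S=121.7772 intr=0.0000 cont=0.1101 V=0.1101[hold]; j=4 S=146.3505 intr=0.0000 cont=0.0000 V=0.0000[hold]  S*(4)=70.1588
k=3: j=0 S=76.9123 intr=11.3377 cont=10.9177 V=11.3377[EX]; j=1 S=92.4324 intr=0.0000 cont=3.2241 V=3.2241[hold]; j=2 S=111.0841 intr=0.0000 cont=0.5691 V=0.5691[hold]; j=3 S=133.4996 intr=0.0000 cont=0.0450 V=0.0450[hold]  S*(3)=76.9123
k=2: j=0 S=84.3160 intr=3.9340 cont=6.4809 V=6.4809[hold]; j=1 S=101.3300 intr=0.0000 cont=1.6441 V=1.6441[hold]; j=2 S=121.7772 intr=0.0000 cont=0.2585 V=0.2585[hold]  S*(2)=-
k=1: j=0 S=92.4324 intr=0.0000 cont=3.5910 V=3.5910[hold]; j=1 S=111.0841 intr=0.0000 cont=0.8203 V=0.8203[hold]  S*(1)=-
k=0: j=0 S=101.3300 intr=0.0000 cont=1.9379 V=1.9379[hold]  S*(0)=-

price = 1.9379
boundary = - - - 76.9123 70.1588 76.9123 70.1588 76.9123
tree:
1.9379
3.5910 0.8203
6.4809 1.6441 0.2585
11.3377 3.2241 0.5691 0.0450
18.0912 6.1523 1.2376 0.1101 0.0000
24.2518 11.3377 2.6494 0.2692 0.0000 0.0000
29.8714 18.0912 5.5574 0.6581 0.0000 0.0000 0.0000
34.9975 24.2518 11.3377 1.6090 0.0000 0.0000 0.0000 0.0000
39.6735 29.8714 18.0912 3.9340 0.0000 0.0000 0.0000 0.0000 0.0000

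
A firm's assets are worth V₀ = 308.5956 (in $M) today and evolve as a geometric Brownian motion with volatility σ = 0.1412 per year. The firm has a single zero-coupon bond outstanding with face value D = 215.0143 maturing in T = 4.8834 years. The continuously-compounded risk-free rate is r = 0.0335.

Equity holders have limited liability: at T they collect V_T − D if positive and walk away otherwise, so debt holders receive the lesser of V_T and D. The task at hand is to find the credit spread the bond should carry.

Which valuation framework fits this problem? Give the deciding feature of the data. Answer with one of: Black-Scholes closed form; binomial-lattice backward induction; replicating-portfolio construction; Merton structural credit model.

framework: Merton structural credit model

Key observation: with the firm-asset dynamics (V₀ = 308.5956) and a single zero-coupon liability of face 215.0143 given, debt value, spread, and default probability all derive from the option view of the balance sheet.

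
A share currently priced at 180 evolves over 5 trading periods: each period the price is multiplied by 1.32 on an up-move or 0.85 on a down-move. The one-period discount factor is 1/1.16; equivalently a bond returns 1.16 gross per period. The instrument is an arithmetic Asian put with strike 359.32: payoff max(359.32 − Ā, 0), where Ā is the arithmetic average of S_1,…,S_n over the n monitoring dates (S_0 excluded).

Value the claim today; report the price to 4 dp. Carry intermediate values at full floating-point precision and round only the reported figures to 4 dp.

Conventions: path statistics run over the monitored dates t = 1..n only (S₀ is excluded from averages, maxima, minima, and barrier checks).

price = 40.6321

No-arbitrage gives p* = (R−d)/(u−d) = 0.6596: enumerate every path, weight its payoff by its p*-probability, and discount by R^5.
Enumerate all 2^5 = 32 price paths (U = up ×1.32, D = down ×0.85); each path with k up-moves has probability p*^k·(1−p*)^(5−k).
DDDDD: Ā=113.4841, payoff=245.8359, prob=0.004572
UDDDD: Ā=176.2342, payoff=183.0858, prob=0.008858
DUDDD: Ā=159.3142, payoff=200.0058, prob=0.008858
UUDDD: Ā=247.4055, payoff=111.9145, prob=0.017163
DDUDD: Ā=144.9322, payoff=214.3878, prob=0.008858
UDUDD: Ā=225.0711, payoff=134.2489, prob=0.017163
DUUDD: Ā=208.1511, payoff=151.1689, prob=0.017163
UUUDD: Ā=323.2464, payoff=36.0736, prob=0.033253
DDDUD: Ā=132.7075, payoff=226.6125, prob=0.008858
UDDUD: Ā=206.0869, payoff=153.2331, prob=0.017163
DUDUD: Ā=189.1669, payoff=170.1531, prob=0.017163
UUDUD: Ā=293.7650, payoff=65.5550, prob=0.033253
DDUUD: Ā=174.7849, payoff=184.5351, prob=0.017163
UDUUD: Ā=271.4306, payoff=87.8894, prob=0.033253
DUUUD: Ā=254.5106, payoff=104.8094, prob=0.033253
UUUUD: Ā=395.2400, payoff=0.0000, prob=0.064428
DDDDU: Ā=122.3165, payoff=237.0035, prob=0.008858
UDDDU: Ā=189.9503, payoff=169.3697, prob=0.017163
DUDDU: Ā=173.0303, payoff=186.2897, prob=0.017163
UUDDU: Ā=268.7058, payoff=90.6142, prob=0.033253
DDUDU: Ā=158.6483, payoff=200.6717, prob=0.017163
UDUDU: Ā=246.3714, payoff=112.9486, prob=0.033253
DUUDU: Ā=229.4514, payoff=129.8686, prob=0.033253
UUUDU: Ā=356.3246, payoff=2.9954, prob=0.064428
DDDUU: Ā=146.4236, payoff=212.8964, prob=0.017163
UDDUU: Ā=227.3872, payoff=131.9328, prob=0.033253
DUDUU: Ā=210.4672, payoff=148.8528, prob=0.033253
UUDUU: Ā=326.8432, payoff=32.4768, prob=0.064428
DDUUU: Ā=196.0852, payoff=163.2348, prob=0.033253
UDUUU: Ā=304.5088, payoff=54.8112, prob=0.064428
DUUUU: Ā=287.5888, payoff=71.7312, prob=0.064428
UUUUU: Ā=446.6084, payoff=0.0000, prob=0.124830
Price = Σ prob·payoff / R^5 = 85.341320 / 2.100342 = 40.6321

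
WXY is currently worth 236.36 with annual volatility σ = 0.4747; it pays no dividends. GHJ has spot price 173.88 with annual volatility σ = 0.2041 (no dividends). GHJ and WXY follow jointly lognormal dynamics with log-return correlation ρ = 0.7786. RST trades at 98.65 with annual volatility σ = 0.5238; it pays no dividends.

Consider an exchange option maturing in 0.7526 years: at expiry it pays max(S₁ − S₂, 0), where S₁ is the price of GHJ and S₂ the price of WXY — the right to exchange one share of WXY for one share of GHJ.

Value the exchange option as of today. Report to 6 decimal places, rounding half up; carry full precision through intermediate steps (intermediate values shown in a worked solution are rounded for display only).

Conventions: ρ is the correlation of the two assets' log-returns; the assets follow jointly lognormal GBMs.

σ_eff = √(σ₁² + σ₂² − 2ρσ₁σ₂) = √(0.2041² + 0.4747² − 2·0.7786·0.2041·0.4747) = 0.340772
d₁ = (ln(S₁/S₂) + (q₂ − q₁ + σ_eff²/2)T) / (σ_eff√T) = (ln(173.88/236.36) + (0.0 − 0.0 + 0.058063)·0.7526) / 0.295628 = -0.890620
d₂ = d₁ − σ_eff√T = -0.890620 − 0.295628 = -1.186249
N(d₁) = 0.186566,  N(d₂) = 0.117762
V = S₁·e^{−q₁T}·N(d₁) − S₂·e^{−q₂T}·N(d₂) = 32.440178 − 27.834243 = 4.605935
Key observation: the rate r is irrelevant here: denominating values in WXY turns the exchange into a ratio option on S₁/S₂, and discounting at r drops out.

exchange price = 4.605935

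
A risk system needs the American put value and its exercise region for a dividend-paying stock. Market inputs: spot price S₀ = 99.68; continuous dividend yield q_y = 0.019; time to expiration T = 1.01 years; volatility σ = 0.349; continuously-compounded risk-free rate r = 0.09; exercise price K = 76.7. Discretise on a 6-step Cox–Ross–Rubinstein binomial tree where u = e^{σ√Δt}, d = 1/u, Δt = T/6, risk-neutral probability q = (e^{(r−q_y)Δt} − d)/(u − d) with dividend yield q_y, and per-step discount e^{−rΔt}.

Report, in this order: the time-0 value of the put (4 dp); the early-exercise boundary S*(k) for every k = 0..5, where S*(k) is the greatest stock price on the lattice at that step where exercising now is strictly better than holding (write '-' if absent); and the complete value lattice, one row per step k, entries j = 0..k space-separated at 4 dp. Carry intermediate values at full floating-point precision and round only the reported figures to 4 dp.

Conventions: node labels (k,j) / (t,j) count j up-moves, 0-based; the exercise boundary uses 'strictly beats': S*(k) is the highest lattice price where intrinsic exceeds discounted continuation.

price = 2.7246
boundary = - - - - 56.2164 64.8708
tree:
2.7246
4.7110 0.8682
7.9635 1.6790 0.1032
13.0560 3.2341 0.2121 0.0000
20.4836 6.2014 0.4360 0.0000 0.0000
27.9835 11.8292 0.8963 0.0000 0.0000 0.0000
34.4827 20.4836 1.8425 0.0000 0.0000 0.0000 0.0000

params: Δt=0.16833 u=1.15395 d=0.86659 q=0.50610 e^(-rΔt)=0.98496
t_6 payoffs: 34.4827 20.4836 1.8425 0.0000 0.0000 0.0000 0.0000
t_5: node(5,0) S=48.7165 payoff=27.9835 vs cont=26.9858 → 27.9835 [stop]  node(5,1) S=64.8708 payoff=11.8292 vs cont=10.8831 → 11.8292 [stop]  node(5,2) S=86.3817 payoff=0.0000 vs cont=0.8963 → 0.8963 [wait]  node(5,3) S=115.0256 payoff=0.0000 vs cont=0.0000 → 0.0000 [wait]  node(5,4) S=153.1676 payoff=0.0000 vs cont=0.0000 → 0.0000 [wait]  node(5,5) S=203.9575 payoff=0.0000 vs cont=0.0000 → 0.0000 [wait]  ⇒ S*(5)=64.8708
t_4: node(4,0) S=56.2164 payoff=20.4836 vs cont=19.5099 → 20.4836 [stop]  node(4,1) S=74.8575 payoff=1.8425 vs cont=6.2014 → 6.2014 [wait]  node(4,2) S=99.6800 payoff=0.0000 vs cont=0.4360 → 0.4360 [wait]  node(4,3) S=132.7335 payoff=0.0000 vs cont=0.0000 → 0.0000 [wait]  node(4,4) S=176.7475 payoff=0.0000 vs cont=0.0000 → 0.0000 [wait]  ⇒ S*(4)=56.2164
t_3: node(3,0) S=64.8708 payoff=11.8292 vs cont=13.0560 → 13.0560 [wait]  node(3,1) S=86.3817 payoff=0.0000 vs cont=3.2341 → 3.2341 [wait]  node(3,2) S=115.0256 payoff=0.0000 vs cont=0.2121 → 0.2121 [wait]  node(3,3) S=153.1676 payoff=0.0000 vs cont=0.0000 → 0.0000 [wait]  ⇒ S*(3)=-
t_2: node(2,0) S=74.8575 payoff=1.8425 vs cont=7.9635 → 7.9635 [wait]  node(2,1) S=99.6800 payoff=0.0000 vs cont=1.6790 → 1.6790 [wait]  node(2,2) S=132.7335 payoff=0.0000 vs cont=0.1032 → 0.1032 [wait]  ⇒ S*(2)=-
t_1: node(1,0) S=86.3817 payoff=0.0000 vs cont=4.7110 → 4.7110 [wait]  node(1,1) S=115.0256 payoff=0.0000 vs cont=0.8682 → 0.8682 [wait]  ⇒ S*(1)=-
t_0: node(0,0) S=99.6800 payoff=0.0000 vs cont=2.7246 → 2.7246 [wait]  ⇒ S*(0)=-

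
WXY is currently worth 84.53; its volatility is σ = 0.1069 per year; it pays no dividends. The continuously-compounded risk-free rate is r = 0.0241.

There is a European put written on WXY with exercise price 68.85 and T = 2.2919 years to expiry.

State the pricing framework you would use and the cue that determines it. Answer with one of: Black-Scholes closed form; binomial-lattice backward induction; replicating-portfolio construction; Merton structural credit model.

Key observation: a European-exercise option on WXY struck at 68.85 — a GBM underlying with constant parameters — admits an analytic price: the data contain no early exercise, no discrete tree, no debt structure.

framework: Black-Scholes closed form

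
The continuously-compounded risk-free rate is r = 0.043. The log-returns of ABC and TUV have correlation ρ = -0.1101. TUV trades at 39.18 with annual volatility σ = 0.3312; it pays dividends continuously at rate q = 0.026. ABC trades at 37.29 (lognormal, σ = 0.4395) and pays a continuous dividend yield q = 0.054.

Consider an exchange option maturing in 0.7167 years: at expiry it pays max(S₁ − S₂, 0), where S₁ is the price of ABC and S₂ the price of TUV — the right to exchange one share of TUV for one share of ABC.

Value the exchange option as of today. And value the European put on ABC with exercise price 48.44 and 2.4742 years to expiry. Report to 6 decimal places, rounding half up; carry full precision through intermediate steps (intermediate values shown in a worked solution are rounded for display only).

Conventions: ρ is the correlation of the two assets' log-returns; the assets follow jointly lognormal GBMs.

σ_eff = √(σ₁² + σ₂² − 2ρσ₁σ₂) = √(0.4395² + 0.3312² − 2·-0.1101·0.4395·0.3312) = 0.578711
d₁ = (ln(S₁/S₂) + (q₂ − q₁ + σ_eff²/2)T) / (σ_eff√T) = (ln(37.29/39.18) + (0.026 − 0.054 + 0.167453)·0.7167) / 0.489926 = 0.103087
d₂ = d₁ − σ_eff√T = 0.103087 − 0.489926 = -0.386839
N(d₁) = 0.541053,  N(d₂) = 0.349438
V = S₁·e^{−q₁T}·N(d₁) − S₂·e^{−q₂T}·N(d₂) = 19.409940 − 13.438209 = 5.971732
[vanilla: ABC put K=48.44]
σ√T = 0.4395·√2.4742 = 0.691315
d₁ = (ln(S/K) + (r−q+σ²/2)T) / (σ√T) = (ln(37.29/48.44) + (0.043−0.054+0.4395²/2)·2.4742) / 0.691315 = (-0.261601 + 0.211742) / 0.691315 = -0.072121
d₂ = d₁ − σ√T = -0.072121 − 0.691315 = -0.763437
e^{−rT} = 0.899073
e^{−qT} = 0.874934
N(−d₁) = 0.528747,  N(−d₂) = 0.777398
price = K·e^{−rT}·N(−d₂) − S·e^{−qT}·N(−d₁) = 33.856569 − 17.251059 = 16.605510

exchange price = 5.971732
price(ABC put K=48.44) = 16.605510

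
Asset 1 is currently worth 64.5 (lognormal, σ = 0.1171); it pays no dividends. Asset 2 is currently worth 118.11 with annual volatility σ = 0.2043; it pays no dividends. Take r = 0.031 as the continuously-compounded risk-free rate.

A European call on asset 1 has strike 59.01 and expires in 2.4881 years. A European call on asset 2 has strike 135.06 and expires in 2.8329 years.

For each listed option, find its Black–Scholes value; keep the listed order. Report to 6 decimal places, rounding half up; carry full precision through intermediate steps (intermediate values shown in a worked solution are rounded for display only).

price(asset 1 call K=59.01) = 10.970327
price(asset 2 call K=135.06) = 13.855167

[asset 1 call K=59.01]
σ√T = 0.1171·√2.4881 = 0.184710
d₁ = (ln(S/K) + (r+σ²/2)T) / (σ√T) = (ln(64.5/59.01) + (0.031+0.1171²/2)·2.4881) / 0.184710 = (0.088958 + 0.094190) / 0.184710 = 0.991544
d₂ = d₁ − σ√T = 0.991544 − 0.184710 = 0.806834
e^{−rT} = 0.925768
N(d₁) = 0.839290,  N(d₂) = 0.790119
price = S·N(d₁) − K·e^{−rT}·N(d₂) = 54.134210 − 43.163883 = 10.970327
[asset 2 call K=135.06]
σ√T = 0.2043·√2.8329 = 0.343862
d₁ = (ln(S/K) + (r+σ²/2)T) / (σ√T) = (ln(118.11/135.06) + (0.031+0.2043²/2)·2.8329) / 0.343862 = (-0.134103 + 0.146940) / 0.343862 = 0.037334
d₂ = d₁ − σ√T = 0.037334 − 0.343862 = -0.306528
e^{−rT} = 0.915926
N(d₁) = 0.514891,  N(d₂) = 0.379601
price = S·N(d₁) − K·e^{−rT}·N(d₂) = 60.813723 − 46.958556 = 13.855167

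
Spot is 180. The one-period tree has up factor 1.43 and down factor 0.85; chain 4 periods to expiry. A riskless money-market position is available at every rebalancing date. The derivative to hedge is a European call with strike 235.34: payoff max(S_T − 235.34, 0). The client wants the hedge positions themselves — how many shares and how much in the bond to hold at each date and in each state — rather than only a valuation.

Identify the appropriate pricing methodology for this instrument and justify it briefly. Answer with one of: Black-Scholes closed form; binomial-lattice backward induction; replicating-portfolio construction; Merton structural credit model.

Key observation: a price alone would not answer the question — the per-node share/bond construction on the spot-180, 1.43/0.85 tree is required, and only the replicating-portfolio method yields it.

framework: replicating-portfolio construction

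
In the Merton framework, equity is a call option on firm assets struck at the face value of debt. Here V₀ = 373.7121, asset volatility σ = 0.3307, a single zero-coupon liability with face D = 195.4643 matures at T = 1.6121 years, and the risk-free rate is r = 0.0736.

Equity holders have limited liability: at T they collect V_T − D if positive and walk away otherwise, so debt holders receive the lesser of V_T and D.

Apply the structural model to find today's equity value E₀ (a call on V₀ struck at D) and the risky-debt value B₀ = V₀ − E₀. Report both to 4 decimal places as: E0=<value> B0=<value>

Work the structural quantities from V₀ = 373.7121 against face 195.4643:
d₁ = [ln(V₀/D) + (r + σ²/2)T] / (σ√T)
   = [ln(373.7121/195.4643) + (0.0736 + 0.5·0.3307²)·1.6121] / (0.3307·√1.6121)
   = [0.648108 + 0.206802] / 0.419885 = 2.036059
d₂ = d₁ − σ√T = 2.036059 − 0.419885 = 1.616174
N(d₁) = 0.979128,  N(d₂) = 0.946972,  e^(−rT) = 0.888118
E₀ = V₀·N(d₁) − D·e^(−rT)·N(d₂)
   = 373.7121·0.979128 − 195.4643·0.888118·0.946972 = 201.521993
B₀ = V₀ − E₀ = 373.7121 − 201.521993 = 172.190107

E0=201.5220 B0=172.1901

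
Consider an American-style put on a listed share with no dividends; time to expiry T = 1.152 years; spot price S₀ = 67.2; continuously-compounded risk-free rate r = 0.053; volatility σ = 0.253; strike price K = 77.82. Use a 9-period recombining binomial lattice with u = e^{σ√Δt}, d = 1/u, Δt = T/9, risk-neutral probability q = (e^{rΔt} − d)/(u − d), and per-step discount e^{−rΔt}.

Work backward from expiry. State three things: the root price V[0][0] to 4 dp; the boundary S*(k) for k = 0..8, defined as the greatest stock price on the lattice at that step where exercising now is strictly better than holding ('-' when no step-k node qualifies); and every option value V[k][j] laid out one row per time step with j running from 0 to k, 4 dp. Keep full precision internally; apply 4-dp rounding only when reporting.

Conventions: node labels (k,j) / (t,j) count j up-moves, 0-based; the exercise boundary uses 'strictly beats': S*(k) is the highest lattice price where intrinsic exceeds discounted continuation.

price = 12.2627
boundary = - - 56.0723 61.3845 56.0723 61.3845 56.0723 61.3845 67.2000
tree:
12.2627
16.5735 8.3640
21.7477 11.9185 5.1263
26.6003 16.4355 7.8211 2.6556
31.0328 21.7477 11.5555 4.4068 1.0410
35.0818 26.6003 16.4355 7.1113 1.9175 0.2292
38.7804 31.0328 21.7477 11.0713 3.4750 0.4757 0.0000
42.1589 35.0818 26.6003 16.4355 6.1647 0.9873 0.0000 0.0000
45.2450 38.7804 31.0328 21.7477 10.6200 2.0493 0.0000 0.0000 0.0000
48.0641 42.1589 35.0818 26.6003 16.4355 4.2535 0.0000 0.0000 0.0000 0.0000

params: Δt=0.12800 u=1.09474 d=0.91346 q=0.51494 e^(-rΔt)=0.99324
t_9 payoffs: 48.0641 42.1589 35.0818 26.6003 16.4355 4.2535 0.0000 0.0000 0.0000 0.0000
t_8: node(8,0) S=32.5750 payoff=45.2450 vs cont=44.7189 → 45.2450 [stop]  node(8,1) S=39.0396 payoff=38.7804 vs cont=38.2542 → 38.7804 [stop]  node(8,2) S=46.7872 payoff=31.0328 vs cont=30.5067 → 31.0328 [stop]  node(8,3) S=56.0723 payoff=21.7477 vs cont=21.2216 → 21.7477 [stop]  node(8,4) S=67.2000 payoff=10.6200 vs cont=10.0939 → 10.6200 [stop]  node(8,5) S=80.5361 payoff=0.0000 vs cont=2.0493 → 2.0493 [wait]  node(8,6) S=96.5188 payoff=0.0000 vs cont=0.0000 → 0.0000 [wait]  node(8,7) S=115.6733 payoff=0.0000 vs cont=0.0000 → 0.0000 [wait]  node(8,8) S=138.6290 payoff=0.0000 vs cont=0.0000 → 0.0000 [wait]  ⇒ S*(8)=67.2000
t_7: node(7,0) S=35.6611 payoff=42.1589 vs cont=41.6327 → 42.1589 [stop]  node(7,1) S=42.7382 payoff=35.0818 vs cont=34.5557 → 35.0818 [stop]  node(7,2) S=51.2197 payoff=26.6003 vs cont=26.0741 → 26.6003 [stop]  node(7,3) S=61.3845 payoff=16.4355 vs cont=15.9094 → 16.4355 [stop]  node(7,4) S=73.5665 payoff=4.2535 vs cont=6.1647 → 6.1647 [wait]  node(7,5) S=88.1660 payoff=0.0000 vs cont=0.9873 → 0.9873 [wait]  node(7,6) S=105.6629 payoff=0.0000 vs cont=0.0000 → 0.0000 [wait]  node(7,7) S=126.6320 payoff=0.0000 vs cont=0.0000 → 0.0000 [wait]  ⇒ S*(7)=61.3845
t_6: node(6,0) S=39.0396 payoff=38.7804 vs cont=38.2542 → 38.7804 [stop]  node(6,1) S=46.7872 payoff=31.0328 vs cont=30.5067 → 31.0328 [stop]  node(6,2) S=56.0723 payoff=21.7477 vs cont=21.2216 → 21.7477 [stop]  node(6,3) S=67.2000 payoff=10.6200 vs cont=11.0713 → 11.0713 [wait]  node(6,4) S=80.5361 payoff=0.0000 vs cont=3.4750 → 3.4750 [wait]  node(6,5) S=96.5188 payoff=0.0000 vs cont=0.4757 → 0.4757 [wait]  node(6,6) S=115.6733 payoff=0.0000 vs cont=0.0000 → 0.0000 [wait]  ⇒ S*(6)=56.0723
t_5: node(5,0) S=42.7382 payoff=35.0818 vs cont=34.5557 → 35.0818 [stop]  node(5,1) S=51.2197 payoff=26.6003 vs cont=26.0741 → 26.6003 [stop]  node(5,2) S=61.3845 payoff=16.4355 vs cont=16.1402 → 16.4355 [stop]  node(5,3) S=73.5665 payoff=4.2535 vs cont=7.1113 → 7.1113 [wait]  node(5,4) S=88.1660 payoff=0.0000 vs cont=1.9175 → 1.9175 [wait]  node(5,5) S=105.6629 payoff=0.0000 vs cont=0.2292 → 0.2292 [wait]  ⇒ S*(5)=61.3845
t_4: node(4,0) S=46.7872 payoff=31.0328 vs cont=30.5067 → 31.0328 [stop]  node(4,1) S=56.0723 payoff=21.7477 vs cont=21.2216 → 21.7477 [stop]  node(4,2) S=67.2000 payoff=10.6200 vs cont=11.5555 → 11.5555 [wait]  node(4,3) S=80.5361 payoff=0.0000 vs cont=4.4068 → 4.4068 [wait]  node(4,4) S=96.5188 payoff=0.0000 vs cont=1.0410 → 1.0410 [wait]  ⇒ S*(4)=56.0723
t_3: node(3,0) S=51.2197 payoff=26.6003 vs cont=26.0741 → 26.6003 [stop]  node(3,1) S=61.3845 payoff=16.4355 vs cont=16.3878 → 16.4355 [stop]  node(3,2) S=73.5665 payoff=4.2535 vs cont=7.8211 → 7.8211 [wait]  node(3,3) S=88.1660 payoff=0.0000 vs cont=2.6556 → 2.6556 [wait]  ⇒ S*(3)=61.3845
t_2: node(2,0) S=56.0723 payoff=21.7477 vs cont=21.2216 → 21.7477 [stop]  node(2,1) S=67.2000 payoff=10.6200 vs cont=11.9185 → 11.9185 [wait]  node(2,2) S=80.5361 payoff=0.0000 vs cont=5.1263 → 5.1263 [wait]  ⇒ S*(2)=56.0723
t_1: node(1,0) S=61.3845 payoff=16.4355 vs cont=16.5735 → 16.5735 [wait]  node(1,1) S=73.5665 payoff=4.2535 vs cont=8.3640 → 8.3640 [wait]  ⇒ S*(1)=-
t_0: node(0,0) S=67.2000 payoff=10.6200 vs cont=12.2627 → 12.2627 [wait]  ⇒ S*(0)=-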